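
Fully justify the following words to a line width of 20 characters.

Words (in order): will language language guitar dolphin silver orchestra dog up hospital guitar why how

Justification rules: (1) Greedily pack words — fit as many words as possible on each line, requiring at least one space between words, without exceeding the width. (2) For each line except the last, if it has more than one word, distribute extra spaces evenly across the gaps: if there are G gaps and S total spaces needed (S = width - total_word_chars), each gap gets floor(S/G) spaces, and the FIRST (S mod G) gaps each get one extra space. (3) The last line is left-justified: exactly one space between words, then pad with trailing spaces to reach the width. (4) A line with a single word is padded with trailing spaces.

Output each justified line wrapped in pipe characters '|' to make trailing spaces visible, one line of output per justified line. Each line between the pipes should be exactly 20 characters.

Line 1: ['will', 'language'] (min_width=13, slack=7)
Line 2: ['language', 'guitar'] (min_width=15, slack=5)
Line 3: ['dolphin', 'silver'] (min_width=14, slack=6)
Line 4: ['orchestra', 'dog', 'up'] (min_width=16, slack=4)
Line 5: ['hospital', 'guitar', 'why'] (min_width=19, slack=1)
Line 6: ['how'] (min_width=3, slack=17)

Answer: |will        language|
|language      guitar|
|dolphin       silver|
|orchestra   dog   up|
|hospital  guitar why|
|how                 |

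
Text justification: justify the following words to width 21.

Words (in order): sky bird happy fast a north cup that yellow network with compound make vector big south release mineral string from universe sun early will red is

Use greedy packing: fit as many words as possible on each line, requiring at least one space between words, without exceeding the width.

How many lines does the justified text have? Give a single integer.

Answer: 7

Derivation:
Line 1: ['sky', 'bird', 'happy', 'fast', 'a'] (min_width=21, slack=0)
Line 2: ['north', 'cup', 'that', 'yellow'] (min_width=21, slack=0)
Line 3: ['network', 'with', 'compound'] (min_width=21, slack=0)
Line 4: ['make', 'vector', 'big', 'south'] (min_width=21, slack=0)
Line 5: ['release', 'mineral'] (min_width=15, slack=6)
Line 6: ['string', 'from', 'universe'] (min_width=20, slack=1)
Line 7: ['sun', 'early', 'will', 'red', 'is'] (min_width=21, slack=0)
Total lines: 7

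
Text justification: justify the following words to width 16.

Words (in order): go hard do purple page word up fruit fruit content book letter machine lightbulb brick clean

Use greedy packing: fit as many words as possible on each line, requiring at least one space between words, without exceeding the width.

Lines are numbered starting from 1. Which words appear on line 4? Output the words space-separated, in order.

Answer: content book

Derivation:
Line 1: ['go', 'hard', 'do'] (min_width=10, slack=6)
Line 2: ['purple', 'page', 'word'] (min_width=16, slack=0)
Line 3: ['up', 'fruit', 'fruit'] (min_width=14, slack=2)
Line 4: ['content', 'book'] (min_width=12, slack=4)
Line 5: ['letter', 'machine'] (min_width=14, slack=2)
Line 6: ['lightbulb', 'brick'] (min_width=15, slack=1)
Line 7: ['clean'] (min_width=5, slack=11)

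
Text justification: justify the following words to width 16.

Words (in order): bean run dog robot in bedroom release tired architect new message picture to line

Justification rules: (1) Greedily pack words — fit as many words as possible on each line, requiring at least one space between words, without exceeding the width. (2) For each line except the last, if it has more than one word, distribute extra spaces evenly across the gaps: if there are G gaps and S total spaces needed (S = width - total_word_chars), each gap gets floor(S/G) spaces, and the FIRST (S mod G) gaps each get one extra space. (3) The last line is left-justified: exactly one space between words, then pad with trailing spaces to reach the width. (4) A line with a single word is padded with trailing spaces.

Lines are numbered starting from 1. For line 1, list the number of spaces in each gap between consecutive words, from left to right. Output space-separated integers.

Answer: 3 3

Derivation:
Line 1: ['bean', 'run', 'dog'] (min_width=12, slack=4)
Line 2: ['robot', 'in', 'bedroom'] (min_width=16, slack=0)
Line 3: ['release', 'tired'] (min_width=13, slack=3)
Line 4: ['architect', 'new'] (min_width=13, slack=3)
Line 5: ['message', 'picture'] (min_width=15, slack=1)
Line 6: ['to', 'line'] (min_width=7, slack=9)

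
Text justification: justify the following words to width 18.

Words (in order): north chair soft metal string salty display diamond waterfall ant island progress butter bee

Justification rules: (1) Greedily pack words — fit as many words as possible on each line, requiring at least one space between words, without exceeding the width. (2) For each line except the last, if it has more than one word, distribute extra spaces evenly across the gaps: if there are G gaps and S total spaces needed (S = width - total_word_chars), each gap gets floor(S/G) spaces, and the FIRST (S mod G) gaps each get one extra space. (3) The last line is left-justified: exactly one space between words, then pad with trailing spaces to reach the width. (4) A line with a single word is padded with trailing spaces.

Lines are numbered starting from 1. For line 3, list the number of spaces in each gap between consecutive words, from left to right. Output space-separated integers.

Line 1: ['north', 'chair', 'soft'] (min_width=16, slack=2)
Line 2: ['metal', 'string', 'salty'] (min_width=18, slack=0)
Line 3: ['display', 'diamond'] (min_width=15, slack=3)
Line 4: ['waterfall', 'ant'] (min_width=13, slack=5)
Line 5: ['island', 'progress'] (min_width=15, slack=3)
Line 6: ['butter', 'bee'] (min_width=10, slack=8)

Answer: 4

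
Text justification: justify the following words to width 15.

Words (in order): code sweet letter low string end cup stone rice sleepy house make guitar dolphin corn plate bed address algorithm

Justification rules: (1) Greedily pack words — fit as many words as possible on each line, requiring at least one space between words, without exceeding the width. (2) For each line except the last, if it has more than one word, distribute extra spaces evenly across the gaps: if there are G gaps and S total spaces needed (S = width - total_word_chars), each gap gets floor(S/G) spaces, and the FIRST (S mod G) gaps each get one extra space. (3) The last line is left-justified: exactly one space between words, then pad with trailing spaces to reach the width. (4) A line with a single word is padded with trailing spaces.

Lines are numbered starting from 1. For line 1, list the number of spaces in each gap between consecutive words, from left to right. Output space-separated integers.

Answer: 6

Derivation:
Line 1: ['code', 'sweet'] (min_width=10, slack=5)
Line 2: ['letter', 'low'] (min_width=10, slack=5)
Line 3: ['string', 'end', 'cup'] (min_width=14, slack=1)
Line 4: ['stone', 'rice'] (min_width=10, slack=5)
Line 5: ['sleepy', 'house'] (min_width=12, slack=3)
Line 6: ['make', 'guitar'] (min_width=11, slack=4)
Line 7: ['dolphin', 'corn'] (min_width=12, slack=3)
Line 8: ['plate', 'bed'] (min_width=9, slack=6)
Line 9: ['address'] (min_width=7, slack=8)
Line 10: ['algorithm'] (min_width=9, slack=6)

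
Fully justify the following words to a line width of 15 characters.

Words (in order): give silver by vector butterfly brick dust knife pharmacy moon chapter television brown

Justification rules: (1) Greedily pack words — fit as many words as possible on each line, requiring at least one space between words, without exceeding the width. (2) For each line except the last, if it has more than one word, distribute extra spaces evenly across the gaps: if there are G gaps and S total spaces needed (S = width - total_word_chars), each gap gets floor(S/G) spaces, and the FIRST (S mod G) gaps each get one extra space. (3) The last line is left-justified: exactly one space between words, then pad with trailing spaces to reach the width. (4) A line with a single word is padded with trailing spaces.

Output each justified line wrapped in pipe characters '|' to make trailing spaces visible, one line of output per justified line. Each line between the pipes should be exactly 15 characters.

Line 1: ['give', 'silver', 'by'] (min_width=14, slack=1)
Line 2: ['vector'] (min_width=6, slack=9)
Line 3: ['butterfly', 'brick'] (min_width=15, slack=0)
Line 4: ['dust', 'knife'] (min_width=10, slack=5)
Line 5: ['pharmacy', 'moon'] (min_width=13, slack=2)
Line 6: ['chapter'] (min_width=7, slack=8)
Line 7: ['television'] (min_width=10, slack=5)
Line 8: ['brown'] (min_width=5, slack=10)

Answer: |give  silver by|
|vector         |
|butterfly brick|
|dust      knife|
|pharmacy   moon|
|chapter        |
|television     |
|brown          |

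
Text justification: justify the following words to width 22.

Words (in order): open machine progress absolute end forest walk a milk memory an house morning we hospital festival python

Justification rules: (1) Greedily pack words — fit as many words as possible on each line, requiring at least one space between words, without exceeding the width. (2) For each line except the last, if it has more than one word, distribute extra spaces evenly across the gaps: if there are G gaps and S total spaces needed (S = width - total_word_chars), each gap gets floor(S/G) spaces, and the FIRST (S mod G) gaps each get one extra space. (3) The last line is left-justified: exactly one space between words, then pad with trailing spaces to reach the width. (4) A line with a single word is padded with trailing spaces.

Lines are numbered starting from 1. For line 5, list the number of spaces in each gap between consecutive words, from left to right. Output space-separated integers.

Answer: 6

Derivation:
Line 1: ['open', 'machine', 'progress'] (min_width=21, slack=1)
Line 2: ['absolute', 'end', 'forest'] (min_width=19, slack=3)
Line 3: ['walk', 'a', 'milk', 'memory', 'an'] (min_width=21, slack=1)
Line 4: ['house', 'morning', 'we'] (min_width=16, slack=6)
Line 5: ['hospital', 'festival'] (min_width=17, slack=5)
Line 6: ['python'] (min_width=6, slack=16)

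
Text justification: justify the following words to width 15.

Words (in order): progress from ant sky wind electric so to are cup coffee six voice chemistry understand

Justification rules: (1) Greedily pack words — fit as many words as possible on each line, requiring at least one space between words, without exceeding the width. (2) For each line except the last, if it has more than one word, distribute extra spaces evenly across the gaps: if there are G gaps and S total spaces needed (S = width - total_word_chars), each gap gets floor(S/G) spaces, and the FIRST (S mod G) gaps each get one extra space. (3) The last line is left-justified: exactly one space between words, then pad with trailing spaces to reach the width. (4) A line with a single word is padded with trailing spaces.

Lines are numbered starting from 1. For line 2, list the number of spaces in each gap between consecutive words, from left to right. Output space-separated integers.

Line 1: ['progress', 'from'] (min_width=13, slack=2)
Line 2: ['ant', 'sky', 'wind'] (min_width=12, slack=3)
Line 3: ['electric', 'so', 'to'] (min_width=14, slack=1)
Line 4: ['are', 'cup', 'coffee'] (min_width=14, slack=1)
Line 5: ['six', 'voice'] (min_width=9, slack=6)
Line 6: ['chemistry'] (min_width=9, slack=6)
Line 7: ['understand'] (min_width=10, slack=5)

Answer: 3 2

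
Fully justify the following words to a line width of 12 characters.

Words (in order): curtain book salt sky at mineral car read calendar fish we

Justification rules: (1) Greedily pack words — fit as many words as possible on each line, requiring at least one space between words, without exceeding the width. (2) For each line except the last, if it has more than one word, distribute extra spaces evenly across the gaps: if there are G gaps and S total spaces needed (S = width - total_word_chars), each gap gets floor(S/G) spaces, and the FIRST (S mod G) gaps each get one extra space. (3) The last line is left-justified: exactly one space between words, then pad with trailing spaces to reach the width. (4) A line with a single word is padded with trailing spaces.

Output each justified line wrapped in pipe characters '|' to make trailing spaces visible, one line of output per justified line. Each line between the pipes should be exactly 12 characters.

Answer: |curtain book|
|salt  sky at|
|mineral  car|
|read        |
|calendar    |
|fish we     |

Derivation:
Line 1: ['curtain', 'book'] (min_width=12, slack=0)
Line 2: ['salt', 'sky', 'at'] (min_width=11, slack=1)
Line 3: ['mineral', 'car'] (min_width=11, slack=1)
Line 4: ['read'] (min_width=4, slack=8)
Line 5: ['calendar'] (min_width=8, slack=4)
Line 6: ['fish', 'we'] (min_width=7, slack=5)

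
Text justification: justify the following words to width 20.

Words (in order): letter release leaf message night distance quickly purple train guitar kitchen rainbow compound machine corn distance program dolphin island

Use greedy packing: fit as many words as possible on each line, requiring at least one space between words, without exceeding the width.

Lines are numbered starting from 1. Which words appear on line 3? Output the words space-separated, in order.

Answer: distance quickly

Derivation:
Line 1: ['letter', 'release', 'leaf'] (min_width=19, slack=1)
Line 2: ['message', 'night'] (min_width=13, slack=7)
Line 3: ['distance', 'quickly'] (min_width=16, slack=4)
Line 4: ['purple', 'train', 'guitar'] (min_width=19, slack=1)
Line 5: ['kitchen', 'rainbow'] (min_width=15, slack=5)
Line 6: ['compound', 'machine'] (min_width=16, slack=4)
Line 7: ['corn', 'distance'] (min_width=13, slack=7)
Line 8: ['program', 'dolphin'] (min_width=15, slack=5)
Line 9: ['island'] (min_width=6, slack=14)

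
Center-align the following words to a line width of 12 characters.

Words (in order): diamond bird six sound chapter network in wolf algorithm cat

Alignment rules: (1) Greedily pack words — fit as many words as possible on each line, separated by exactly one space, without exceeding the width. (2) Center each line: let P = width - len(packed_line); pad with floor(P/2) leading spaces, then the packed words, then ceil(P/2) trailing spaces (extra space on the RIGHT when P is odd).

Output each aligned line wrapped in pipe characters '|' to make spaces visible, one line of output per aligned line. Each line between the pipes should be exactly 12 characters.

Line 1: ['diamond', 'bird'] (min_width=12, slack=0)
Line 2: ['six', 'sound'] (min_width=9, slack=3)
Line 3: ['chapter'] (min_width=7, slack=5)
Line 4: ['network', 'in'] (min_width=10, slack=2)
Line 5: ['wolf'] (min_width=4, slack=8)
Line 6: ['algorithm'] (min_width=9, slack=3)
Line 7: ['cat'] (min_width=3, slack=9)

Answer: |diamond bird|
| six sound  |
|  chapter   |
| network in |
|    wolf    |
| algorithm  |
|    cat     |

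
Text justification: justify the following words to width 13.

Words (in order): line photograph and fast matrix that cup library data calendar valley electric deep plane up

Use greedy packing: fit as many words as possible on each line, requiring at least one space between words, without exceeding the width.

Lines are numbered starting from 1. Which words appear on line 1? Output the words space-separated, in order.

Answer: line

Derivation:
Line 1: ['line'] (min_width=4, slack=9)
Line 2: ['photograph'] (min_width=10, slack=3)
Line 3: ['and', 'fast'] (min_width=8, slack=5)
Line 4: ['matrix', 'that'] (min_width=11, slack=2)
Line 5: ['cup', 'library'] (min_width=11, slack=2)
Line 6: ['data', 'calendar'] (min_width=13, slack=0)
Line 7: ['valley'] (min_width=6, slack=7)
Line 8: ['electric', 'deep'] (min_width=13, slack=0)
Line 9: ['plane', 'up'] (min_width=8, slack=5)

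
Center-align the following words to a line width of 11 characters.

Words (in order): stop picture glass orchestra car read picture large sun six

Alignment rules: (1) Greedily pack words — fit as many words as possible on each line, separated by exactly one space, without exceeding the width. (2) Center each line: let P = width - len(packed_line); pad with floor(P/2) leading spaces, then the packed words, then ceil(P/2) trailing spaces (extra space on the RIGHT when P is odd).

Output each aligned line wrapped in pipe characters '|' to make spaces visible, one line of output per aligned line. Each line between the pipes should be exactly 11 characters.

Line 1: ['stop'] (min_width=4, slack=7)
Line 2: ['picture'] (min_width=7, slack=4)
Line 3: ['glass'] (min_width=5, slack=6)
Line 4: ['orchestra'] (min_width=9, slack=2)
Line 5: ['car', 'read'] (min_width=8, slack=3)
Line 6: ['picture'] (min_width=7, slack=4)
Line 7: ['large', 'sun'] (min_width=9, slack=2)
Line 8: ['six'] (min_width=3, slack=8)

Answer: |   stop    |
|  picture  |
|   glass   |
| orchestra |
| car read  |
|  picture  |
| large sun |
|    six    |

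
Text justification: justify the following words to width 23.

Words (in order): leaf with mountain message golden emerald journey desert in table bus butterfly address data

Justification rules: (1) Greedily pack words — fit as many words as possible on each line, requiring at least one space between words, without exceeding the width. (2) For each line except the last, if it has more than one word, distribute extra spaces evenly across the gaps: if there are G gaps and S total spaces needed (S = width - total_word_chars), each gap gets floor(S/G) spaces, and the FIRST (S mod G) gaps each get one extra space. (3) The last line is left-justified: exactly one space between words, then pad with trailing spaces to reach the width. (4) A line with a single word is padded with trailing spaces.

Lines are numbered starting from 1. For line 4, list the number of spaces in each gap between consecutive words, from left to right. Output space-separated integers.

Line 1: ['leaf', 'with', 'mountain'] (min_width=18, slack=5)
Line 2: ['message', 'golden', 'emerald'] (min_width=22, slack=1)
Line 3: ['journey', 'desert', 'in', 'table'] (min_width=23, slack=0)
Line 4: ['bus', 'butterfly', 'address'] (min_width=21, slack=2)
Line 5: ['data'] (min_width=4, slack=19)

Answer: 2 2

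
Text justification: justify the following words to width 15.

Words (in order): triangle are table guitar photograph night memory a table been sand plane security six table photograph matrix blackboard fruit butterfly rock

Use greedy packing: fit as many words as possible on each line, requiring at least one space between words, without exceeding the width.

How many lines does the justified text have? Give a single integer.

Line 1: ['triangle', 'are'] (min_width=12, slack=3)
Line 2: ['table', 'guitar'] (min_width=12, slack=3)
Line 3: ['photograph'] (min_width=10, slack=5)
Line 4: ['night', 'memory', 'a'] (min_width=14, slack=1)
Line 5: ['table', 'been', 'sand'] (min_width=15, slack=0)
Line 6: ['plane', 'security'] (min_width=14, slack=1)
Line 7: ['six', 'table'] (min_width=9, slack=6)
Line 8: ['photograph'] (min_width=10, slack=5)
Line 9: ['matrix'] (min_width=6, slack=9)
Line 10: ['blackboard'] (min_width=10, slack=5)
Line 11: ['fruit', 'butterfly'] (min_width=15, slack=0)
Line 12: ['rock'] (min_width=4, slack=11)
Total lines: 12

Answer: 12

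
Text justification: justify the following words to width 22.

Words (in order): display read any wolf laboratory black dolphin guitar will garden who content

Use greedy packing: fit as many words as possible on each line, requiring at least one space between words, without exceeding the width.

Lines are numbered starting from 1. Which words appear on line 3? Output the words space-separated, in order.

Answer: dolphin guitar will

Derivation:
Line 1: ['display', 'read', 'any', 'wolf'] (min_width=21, slack=1)
Line 2: ['laboratory', 'black'] (min_width=16, slack=6)
Line 3: ['dolphin', 'guitar', 'will'] (min_width=19, slack=3)
Line 4: ['garden', 'who', 'content'] (min_width=18, slack=4)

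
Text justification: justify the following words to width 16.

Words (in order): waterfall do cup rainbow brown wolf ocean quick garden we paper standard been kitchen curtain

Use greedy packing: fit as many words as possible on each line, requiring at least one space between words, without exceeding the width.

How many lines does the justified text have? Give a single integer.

Line 1: ['waterfall', 'do', 'cup'] (min_width=16, slack=0)
Line 2: ['rainbow', 'brown'] (min_width=13, slack=3)
Line 3: ['wolf', 'ocean', 'quick'] (min_width=16, slack=0)
Line 4: ['garden', 'we', 'paper'] (min_width=15, slack=1)
Line 5: ['standard', 'been'] (min_width=13, slack=3)
Line 6: ['kitchen', 'curtain'] (min_width=15, slack=1)
Total lines: 6

Answer: 6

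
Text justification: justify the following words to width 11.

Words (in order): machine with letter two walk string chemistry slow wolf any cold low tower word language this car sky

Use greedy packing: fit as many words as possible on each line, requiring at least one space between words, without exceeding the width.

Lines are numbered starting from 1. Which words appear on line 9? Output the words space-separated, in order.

Answer: word

Derivation:
Line 1: ['machine'] (min_width=7, slack=4)
Line 2: ['with', 'letter'] (min_width=11, slack=0)
Line 3: ['two', 'walk'] (min_width=8, slack=3)
Line 4: ['string'] (min_width=6, slack=5)
Line 5: ['chemistry'] (min_width=9, slack=2)
Line 6: ['slow', 'wolf'] (min_width=9, slack=2)
Line 7: ['any', 'cold'] (min_width=8, slack=3)
Line 8: ['low', 'tower'] (min_width=9, slack=2)
Line 9: ['word'] (min_width=4, slack=7)
Line 10: ['language'] (min_width=8, slack=3)
Line 11: ['this', 'car'] (min_width=8, slack=3)
Line 12: ['sky'] (min_width=3, slack=8)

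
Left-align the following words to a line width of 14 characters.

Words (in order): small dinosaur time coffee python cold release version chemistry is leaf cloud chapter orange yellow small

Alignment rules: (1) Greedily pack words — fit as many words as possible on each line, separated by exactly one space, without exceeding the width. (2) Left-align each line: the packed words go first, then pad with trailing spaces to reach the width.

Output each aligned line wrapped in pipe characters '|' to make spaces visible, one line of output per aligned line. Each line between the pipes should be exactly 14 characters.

Answer: |small dinosaur|
|time coffee   |
|python cold   |
|release       |
|version       |
|chemistry is  |
|leaf cloud    |
|chapter orange|
|yellow small  |

Derivation:
Line 1: ['small', 'dinosaur'] (min_width=14, slack=0)
Line 2: ['time', 'coffee'] (min_width=11, slack=3)
Line 3: ['python', 'cold'] (min_width=11, slack=3)
Line 4: ['release'] (min_width=7, slack=7)
Line 5: ['version'] (min_width=7, slack=7)
Line 6: ['chemistry', 'is'] (min_width=12, slack=2)
Line 7: ['leaf', 'cloud'] (min_width=10, slack=4)
Line 8: ['chapter', 'orange'] (min_width=14, slack=0)
Line 9: ['yellow', 'small'] (min_width=12, slack=2)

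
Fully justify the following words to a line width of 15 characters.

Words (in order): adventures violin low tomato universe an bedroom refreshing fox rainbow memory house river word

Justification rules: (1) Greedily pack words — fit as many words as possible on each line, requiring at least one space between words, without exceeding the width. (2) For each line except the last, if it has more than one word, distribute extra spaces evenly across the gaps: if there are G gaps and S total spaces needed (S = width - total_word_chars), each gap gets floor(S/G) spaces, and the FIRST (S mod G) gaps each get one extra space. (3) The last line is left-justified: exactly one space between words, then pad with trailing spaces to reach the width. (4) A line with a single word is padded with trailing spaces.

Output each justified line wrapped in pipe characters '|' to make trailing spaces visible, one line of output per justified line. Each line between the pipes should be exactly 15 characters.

Answer: |adventures     |
|violin      low|
|tomato universe|
|an      bedroom|
|refreshing  fox|
|rainbow  memory|
|house     river|
|word           |

Derivation:
Line 1: ['adventures'] (min_width=10, slack=5)
Line 2: ['violin', 'low'] (min_width=10, slack=5)
Line 3: ['tomato', 'universe'] (min_width=15, slack=0)
Line 4: ['an', 'bedroom'] (min_width=10, slack=5)
Line 5: ['refreshing', 'fox'] (min_width=14, slack=1)
Line 6: ['rainbow', 'memory'] (min_width=14, slack=1)
Line 7: ['house', 'river'] (min_width=11, slack=4)
Line 8: ['word'] (min_width=4, slack=11)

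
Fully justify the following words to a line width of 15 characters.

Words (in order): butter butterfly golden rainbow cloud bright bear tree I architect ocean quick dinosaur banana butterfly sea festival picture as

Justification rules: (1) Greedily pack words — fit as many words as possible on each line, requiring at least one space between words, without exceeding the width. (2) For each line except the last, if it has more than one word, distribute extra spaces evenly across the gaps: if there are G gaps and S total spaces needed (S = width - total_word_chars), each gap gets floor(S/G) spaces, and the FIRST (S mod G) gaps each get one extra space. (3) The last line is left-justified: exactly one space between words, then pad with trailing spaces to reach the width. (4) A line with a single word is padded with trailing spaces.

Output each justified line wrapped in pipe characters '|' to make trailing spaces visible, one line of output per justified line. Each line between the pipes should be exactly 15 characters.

Answer: |butter         |
|butterfly      |
|golden  rainbow|
|cloud    bright|
|bear   tree   I|
|architect ocean|
|quick  dinosaur|
|banana         |
|butterfly   sea|
|festival       |
|picture as     |

Derivation:
Line 1: ['butter'] (min_width=6, slack=9)
Line 2: ['butterfly'] (min_width=9, slack=6)
Line 3: ['golden', 'rainbow'] (min_width=14, slack=1)
Line 4: ['cloud', 'bright'] (min_width=12, slack=3)
Line 5: ['bear', 'tree', 'I'] (min_width=11, slack=4)
Line 6: ['architect', 'ocean'] (min_width=15, slack=0)
Line 7: ['quick', 'dinosaur'] (min_width=14, slack=1)
Line 8: ['banana'] (min_width=6, slack=9)
Line 9: ['butterfly', 'sea'] (min_width=13, slack=2)
Line 10: ['festival'] (min_width=8, slack=7)
Line 11: ['picture', 'as'] (min_width=10, slack=5)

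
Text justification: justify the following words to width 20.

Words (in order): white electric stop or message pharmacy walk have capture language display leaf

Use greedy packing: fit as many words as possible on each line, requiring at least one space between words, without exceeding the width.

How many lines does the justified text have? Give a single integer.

Answer: 5

Derivation:
Line 1: ['white', 'electric', 'stop'] (min_width=19, slack=1)
Line 2: ['or', 'message', 'pharmacy'] (min_width=19, slack=1)
Line 3: ['walk', 'have', 'capture'] (min_width=17, slack=3)
Line 4: ['language', 'display'] (min_width=16, slack=4)
Line 5: ['leaf'] (min_width=4, slack=16)
Total lines: 5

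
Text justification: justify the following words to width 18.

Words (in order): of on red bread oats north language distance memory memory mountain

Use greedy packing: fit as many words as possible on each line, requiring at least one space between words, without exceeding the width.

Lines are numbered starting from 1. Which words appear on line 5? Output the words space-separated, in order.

Line 1: ['of', 'on', 'red', 'bread'] (min_width=15, slack=3)
Line 2: ['oats', 'north'] (min_width=10, slack=8)
Line 3: ['language', 'distance'] (min_width=17, slack=1)
Line 4: ['memory', 'memory'] (min_width=13, slack=5)
Line 5: ['mountain'] (min_width=8, slack=10)

Answer: mountain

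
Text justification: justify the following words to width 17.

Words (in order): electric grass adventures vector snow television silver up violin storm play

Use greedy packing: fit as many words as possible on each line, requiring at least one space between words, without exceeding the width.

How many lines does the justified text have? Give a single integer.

Answer: 5

Derivation:
Line 1: ['electric', 'grass'] (min_width=14, slack=3)
Line 2: ['adventures', 'vector'] (min_width=17, slack=0)
Line 3: ['snow', 'television'] (min_width=15, slack=2)
Line 4: ['silver', 'up', 'violin'] (min_width=16, slack=1)
Line 5: ['storm', 'play'] (min_width=10, slack=7)
Total lines: 5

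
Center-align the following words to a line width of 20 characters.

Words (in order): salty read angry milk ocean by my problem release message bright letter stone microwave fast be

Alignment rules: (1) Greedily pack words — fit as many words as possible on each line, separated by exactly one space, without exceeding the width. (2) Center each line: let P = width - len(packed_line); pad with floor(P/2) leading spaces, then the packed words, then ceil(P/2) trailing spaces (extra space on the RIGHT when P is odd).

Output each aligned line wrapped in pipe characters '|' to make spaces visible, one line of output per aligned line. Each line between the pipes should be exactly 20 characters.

Answer: |  salty read angry  |
|  milk ocean by my  |
|  problem release   |
|   message bright   |
|    letter stone    |
| microwave fast be  |

Derivation:
Line 1: ['salty', 'read', 'angry'] (min_width=16, slack=4)
Line 2: ['milk', 'ocean', 'by', 'my'] (min_width=16, slack=4)
Line 3: ['problem', 'release'] (min_width=15, slack=5)
Line 4: ['message', 'bright'] (min_width=14, slack=6)
Line 5: ['letter', 'stone'] (min_width=12, slack=8)
Line 6: ['microwave', 'fast', 'be'] (min_width=17, slack=3)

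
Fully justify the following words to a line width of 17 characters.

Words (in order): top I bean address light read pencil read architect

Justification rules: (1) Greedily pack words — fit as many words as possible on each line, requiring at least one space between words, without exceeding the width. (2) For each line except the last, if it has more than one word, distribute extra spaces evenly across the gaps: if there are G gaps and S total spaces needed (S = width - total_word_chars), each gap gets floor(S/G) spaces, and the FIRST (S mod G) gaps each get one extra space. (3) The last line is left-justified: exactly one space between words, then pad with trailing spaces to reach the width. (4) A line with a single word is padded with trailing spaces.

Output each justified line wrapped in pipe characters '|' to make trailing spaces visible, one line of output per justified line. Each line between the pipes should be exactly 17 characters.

Answer: |top     I    bean|
|address     light|
|read  pencil read|
|architect        |

Derivation:
Line 1: ['top', 'I', 'bean'] (min_width=10, slack=7)
Line 2: ['address', 'light'] (min_width=13, slack=4)
Line 3: ['read', 'pencil', 'read'] (min_width=16, slack=1)
Line 4: ['architect'] (min_width=9, slack=8)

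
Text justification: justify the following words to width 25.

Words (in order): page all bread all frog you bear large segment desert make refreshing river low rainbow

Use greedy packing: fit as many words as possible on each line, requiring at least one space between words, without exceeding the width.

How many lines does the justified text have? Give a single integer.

Answer: 4

Derivation:
Line 1: ['page', 'all', 'bread', 'all', 'frog'] (min_width=23, slack=2)
Line 2: ['you', 'bear', 'large', 'segment'] (min_width=22, slack=3)
Line 3: ['desert', 'make', 'refreshing'] (min_width=22, slack=3)
Line 4: ['river', 'low', 'rainbow'] (min_width=17, slack=8)
Total lines: 4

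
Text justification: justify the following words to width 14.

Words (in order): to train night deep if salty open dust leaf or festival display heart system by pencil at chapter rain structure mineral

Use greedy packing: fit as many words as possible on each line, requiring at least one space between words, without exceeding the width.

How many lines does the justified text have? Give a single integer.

Line 1: ['to', 'train', 'night'] (min_width=14, slack=0)
Line 2: ['deep', 'if', 'salty'] (min_width=13, slack=1)
Line 3: ['open', 'dust', 'leaf'] (min_width=14, slack=0)
Line 4: ['or', 'festival'] (min_width=11, slack=3)
Line 5: ['display', 'heart'] (min_width=13, slack=1)
Line 6: ['system', 'by'] (min_width=9, slack=5)
Line 7: ['pencil', 'at'] (min_width=9, slack=5)
Line 8: ['chapter', 'rain'] (min_width=12, slack=2)
Line 9: ['structure'] (min_width=9, slack=5)
Line 10: ['mineral'] (min_width=7, slack=7)
Total lines: 10

Answer: 10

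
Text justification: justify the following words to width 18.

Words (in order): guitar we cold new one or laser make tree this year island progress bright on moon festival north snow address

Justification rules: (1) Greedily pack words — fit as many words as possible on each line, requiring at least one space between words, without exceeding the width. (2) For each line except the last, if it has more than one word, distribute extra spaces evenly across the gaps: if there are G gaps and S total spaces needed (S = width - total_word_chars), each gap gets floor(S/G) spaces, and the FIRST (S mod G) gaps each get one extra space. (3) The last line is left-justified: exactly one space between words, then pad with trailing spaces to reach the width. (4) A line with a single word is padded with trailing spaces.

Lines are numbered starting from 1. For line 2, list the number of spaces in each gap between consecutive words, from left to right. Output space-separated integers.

Answer: 2 1 1

Derivation:
Line 1: ['guitar', 'we', 'cold', 'new'] (min_width=18, slack=0)
Line 2: ['one', 'or', 'laser', 'make'] (min_width=17, slack=1)
Line 3: ['tree', 'this', 'year'] (min_width=14, slack=4)
Line 4: ['island', 'progress'] (min_width=15, slack=3)
Line 5: ['bright', 'on', 'moon'] (min_width=14, slack=4)
Line 6: ['festival', 'north'] (min_width=14, slack=4)
Line 7: ['snow', 'address'] (min_width=12, slack=6)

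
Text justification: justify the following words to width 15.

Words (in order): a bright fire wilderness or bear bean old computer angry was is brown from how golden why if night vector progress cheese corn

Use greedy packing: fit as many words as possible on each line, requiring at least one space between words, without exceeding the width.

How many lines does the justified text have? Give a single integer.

Answer: 9

Derivation:
Line 1: ['a', 'bright', 'fire'] (min_width=13, slack=2)
Line 2: ['wilderness', 'or'] (min_width=13, slack=2)
Line 3: ['bear', 'bean', 'old'] (min_width=13, slack=2)
Line 4: ['computer', 'angry'] (min_width=14, slack=1)
Line 5: ['was', 'is', 'brown'] (min_width=12, slack=3)
Line 6: ['from', 'how', 'golden'] (min_width=15, slack=0)
Line 7: ['why', 'if', 'night'] (min_width=12, slack=3)
Line 8: ['vector', 'progress'] (min_width=15, slack=0)
Line 9: ['cheese', 'corn'] (min_width=11, slack=4)
Total lines: 9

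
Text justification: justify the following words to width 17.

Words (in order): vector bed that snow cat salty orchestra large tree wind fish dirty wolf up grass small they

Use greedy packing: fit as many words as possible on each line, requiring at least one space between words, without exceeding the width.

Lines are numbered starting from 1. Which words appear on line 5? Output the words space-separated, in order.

Answer: dirty wolf up

Derivation:
Line 1: ['vector', 'bed', 'that'] (min_width=15, slack=2)
Line 2: ['snow', 'cat', 'salty'] (min_width=14, slack=3)
Line 3: ['orchestra', 'large'] (min_width=15, slack=2)
Line 4: ['tree', 'wind', 'fish'] (min_width=14, slack=3)
Line 5: ['dirty', 'wolf', 'up'] (min_width=13, slack=4)
Line 6: ['grass', 'small', 'they'] (min_width=16, slack=1)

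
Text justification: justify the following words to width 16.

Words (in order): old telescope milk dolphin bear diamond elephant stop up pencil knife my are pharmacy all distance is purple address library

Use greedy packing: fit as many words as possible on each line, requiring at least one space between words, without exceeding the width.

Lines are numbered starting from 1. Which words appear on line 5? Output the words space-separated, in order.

Line 1: ['old', 'telescope'] (min_width=13, slack=3)
Line 2: ['milk', 'dolphin'] (min_width=12, slack=4)
Line 3: ['bear', 'diamond'] (min_width=12, slack=4)
Line 4: ['elephant', 'stop', 'up'] (min_width=16, slack=0)
Line 5: ['pencil', 'knife', 'my'] (min_width=15, slack=1)
Line 6: ['are', 'pharmacy', 'all'] (min_width=16, slack=0)
Line 7: ['distance', 'is'] (min_width=11, slack=5)
Line 8: ['purple', 'address'] (min_width=14, slack=2)
Line 9: ['library'] (min_width=7, slack=9)

Answer: pencil knife my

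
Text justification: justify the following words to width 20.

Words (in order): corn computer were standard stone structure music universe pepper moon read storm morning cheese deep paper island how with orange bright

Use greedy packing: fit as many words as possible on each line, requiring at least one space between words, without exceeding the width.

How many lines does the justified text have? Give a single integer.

Line 1: ['corn', 'computer', 'were'] (min_width=18, slack=2)
Line 2: ['standard', 'stone'] (min_width=14, slack=6)
Line 3: ['structure', 'music'] (min_width=15, slack=5)
Line 4: ['universe', 'pepper', 'moon'] (min_width=20, slack=0)
Line 5: ['read', 'storm', 'morning'] (min_width=18, slack=2)
Line 6: ['cheese', 'deep', 'paper'] (min_width=17, slack=3)
Line 7: ['island', 'how', 'with'] (min_width=15, slack=5)
Line 8: ['orange', 'bright'] (min_width=13, slack=7)
Total lines: 8

Answer: 8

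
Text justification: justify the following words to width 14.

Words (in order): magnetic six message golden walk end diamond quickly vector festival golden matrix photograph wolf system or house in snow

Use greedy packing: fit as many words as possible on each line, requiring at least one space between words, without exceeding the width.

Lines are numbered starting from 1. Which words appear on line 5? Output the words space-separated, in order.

Line 1: ['magnetic', 'six'] (min_width=12, slack=2)
Line 2: ['message', 'golden'] (min_width=14, slack=0)
Line 3: ['walk', 'end'] (min_width=8, slack=6)
Line 4: ['diamond'] (min_width=7, slack=7)
Line 5: ['quickly', 'vector'] (min_width=14, slack=0)
Line 6: ['festival'] (min_width=8, slack=6)
Line 7: ['golden', 'matrix'] (min_width=13, slack=1)
Line 8: ['photograph'] (min_width=10, slack=4)
Line 9: ['wolf', 'system', 'or'] (min_width=14, slack=0)
Line 10: ['house', 'in', 'snow'] (min_width=13, slack=1)

Answer: quickly vector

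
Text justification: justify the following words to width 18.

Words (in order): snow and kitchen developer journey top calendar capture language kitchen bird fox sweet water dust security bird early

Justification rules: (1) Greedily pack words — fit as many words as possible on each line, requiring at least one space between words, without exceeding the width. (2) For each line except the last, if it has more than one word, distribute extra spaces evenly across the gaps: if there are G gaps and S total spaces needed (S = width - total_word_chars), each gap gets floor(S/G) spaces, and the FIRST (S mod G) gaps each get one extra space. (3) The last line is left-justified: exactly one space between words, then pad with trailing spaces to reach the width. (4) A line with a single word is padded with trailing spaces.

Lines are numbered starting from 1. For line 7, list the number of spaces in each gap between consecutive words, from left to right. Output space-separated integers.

Line 1: ['snow', 'and', 'kitchen'] (min_width=16, slack=2)
Line 2: ['developer', 'journey'] (min_width=17, slack=1)
Line 3: ['top', 'calendar'] (min_width=12, slack=6)
Line 4: ['capture', 'language'] (min_width=16, slack=2)
Line 5: ['kitchen', 'bird', 'fox'] (min_width=16, slack=2)
Line 6: ['sweet', 'water', 'dust'] (min_width=16, slack=2)
Line 7: ['security', 'bird'] (min_width=13, slack=5)
Line 8: ['early'] (min_width=5, slack=13)

Answer: 6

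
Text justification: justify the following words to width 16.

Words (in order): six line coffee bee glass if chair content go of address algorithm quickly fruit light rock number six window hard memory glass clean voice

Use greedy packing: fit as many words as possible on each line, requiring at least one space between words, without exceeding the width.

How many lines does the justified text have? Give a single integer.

Line 1: ['six', 'line', 'coffee'] (min_width=15, slack=1)
Line 2: ['bee', 'glass', 'if'] (min_width=12, slack=4)
Line 3: ['chair', 'content', 'go'] (min_width=16, slack=0)
Line 4: ['of', 'address'] (min_width=10, slack=6)
Line 5: ['algorithm'] (min_width=9, slack=7)
Line 6: ['quickly', 'fruit'] (min_width=13, slack=3)
Line 7: ['light', 'rock'] (min_width=10, slack=6)
Line 8: ['number', 'six'] (min_width=10, slack=6)
Line 9: ['window', 'hard'] (min_width=11, slack=5)
Line 10: ['memory', 'glass'] (min_width=12, slack=4)
Line 11: ['clean', 'voice'] (min_width=11, slack=5)
Total lines: 11

Answer: 11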